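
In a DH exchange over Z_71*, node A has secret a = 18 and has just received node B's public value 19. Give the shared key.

27

Shared key K = 19^18 mod 71.
19^1 ≡ 19 (mod 71)
19^2 = (19^1)^2 ≡ 19^2 = 361 ≡ 6 (mod 71)
19^4 = (19^2)^2 ≡ 6^2 = 36 ≡ 36 (mod 71)
19^8 = (19^4)^2 ≡ 36^2 = 1296 ≡ 18 (mod 71)
19^16 = (19^8)^2 ≡ 18^2 = 324 ≡ 40 (mod 71)
19^18 = 19^16 · 19^2 ≡ 40 · 6 ≡ 27 (mod 71).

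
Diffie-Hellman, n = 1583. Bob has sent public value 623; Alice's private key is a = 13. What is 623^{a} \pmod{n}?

Shared key K = 623^13 mod 1583.
623^1 ≡ 623 (mod 1583)
623^2 = (623^1)^2 ≡ 623^2 = 388129 ≡ 294 (mod 1583)
623^4 = (623^2)^2 ≡ 294^2 = 86436 ≡ 954 (mod 1583)
623^8 = (623^4)^2 ≡ 954^2 = 910116 ≡ 1474 (mod 1583)
623^13 = 623^8 · 623^4 · 623^1 ≡ 1474 · 954 · 623 ≡ 997 (mod 1583).

997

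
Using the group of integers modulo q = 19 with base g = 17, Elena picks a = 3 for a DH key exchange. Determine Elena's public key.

Public value = 17^3 mod 19.
17^1 ≡ 17 (mod 19)
17^2 = (17^1)^2 ≡ 17^2 = 289 ≡ 4 (mod 19)
17^3 = 17^2 · 17^1 ≡ 4 · 17 ≡ 11 (mod 19).

11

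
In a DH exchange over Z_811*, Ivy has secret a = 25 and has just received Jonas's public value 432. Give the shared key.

15

Shared key K = 432^25 mod 811.
432^1 ≡ 432 (mod 811)
432^2 = (432^1)^2 ≡ 432^2 = 186624 ≡ 94 (mod 811)
432^4 = (432^2)^2 ≡ 94^2 = 8836 ≡ 726 (mod 811)
432^8 = (432^4)^2 ≡ 726^2 = 527076 ≡ 737 (mod 811)
432^16 = (432^8)^2 ≡ 737^2 = 543169 ≡ 610 (mod 811)
432^25 = 432^16 · 432^8 · 432^1 ≡ 610 · 737 · 432 ≡ 15 (mod 811).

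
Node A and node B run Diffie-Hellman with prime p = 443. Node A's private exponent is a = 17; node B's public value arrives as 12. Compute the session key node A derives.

184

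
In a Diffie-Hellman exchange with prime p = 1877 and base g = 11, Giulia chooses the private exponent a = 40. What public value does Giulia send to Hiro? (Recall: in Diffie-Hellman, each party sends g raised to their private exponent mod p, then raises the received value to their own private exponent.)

1819

Public value = 11^40 (mod 1877).
11^1 ≡ 11 (mod 1877)
11^2 = (11^1)^2 ≡ 11^2 = 121 ≡ 121 (mod 1877)
11^4 = (11^2)^2 ≡ 121^2 = 14641 ≡ 1502 (mod 1877)
11^8 = (11^4)^2 ≡ 1502^2 = 2256004 ≡ 1727 (mod 1877)
11^16 = (11^8)^2 ≡ 1727^2 = 2982529 ≡ 1853 (mod 1877)
11^32 = (11^16)^2 ≡ 1853^2 = 3433609 ≡ 576 (mod 1877)
11^40 = 11^32 · 11^8 ≡ 576 · 1727 ≡ 1819 (mod 1877).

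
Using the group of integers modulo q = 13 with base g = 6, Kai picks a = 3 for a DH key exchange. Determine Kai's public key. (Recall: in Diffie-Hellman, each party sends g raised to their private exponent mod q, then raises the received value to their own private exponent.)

Public value = 6^3 mod 13.
6^1 ≡ 6 (mod 13)
6^2 = (6^1)^2 ≡ 6^2 = 36 ≡ 10 (mod 13)
6^3 = 6^2 · 6^1 ≡ 10 · 6 ≡ 8 (mod 13).

8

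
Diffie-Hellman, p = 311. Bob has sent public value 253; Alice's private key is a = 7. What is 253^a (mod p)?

Shared key K = 253^7 mod 311.
253^1 ≡ 253 (mod 311)
253^2 = (253^1)^2 ≡ 253^2 = 64009 ≡ 254 (mod 311)
253^4 = (253^2)^2 ≡ 254^2 = 64516 ≡ 139 (mod 311)
253^7 = 253^4 · 253^2 · 253^1 ≡ 139 · 254 · 253 ≡ 187 (mod 311).

187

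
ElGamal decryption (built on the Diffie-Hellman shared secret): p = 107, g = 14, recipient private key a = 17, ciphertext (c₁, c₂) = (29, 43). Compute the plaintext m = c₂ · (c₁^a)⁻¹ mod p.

Shared mask s = c₁^a mod p = 29^17 mod 107.
29^1 ≡ 29 (mod 107)
29^2 = (29^1)^2 ≡ 29^2 = 841 ≡ 92 (mod 107)
29^4 = (29^2)^2 ≡ 92^2 = 8464 ≡ 11 (mod 107)
29^8 = (29^4)^2 ≡ 11^2 = 121 ≡ 14 (mod 107)
29^16 = (29^8)^2 ≡ 14^2 = 196 ≡ 89 (mod 107)
29^17 = 29^16 · 29^1 ≡ 89 · 29 ≡ 13 (mod 107).
So s = 13; s⁻¹ ≡ 33 (mod 107).
m = c₂ · s⁻¹ mod 107 = 43 · 33 mod 107 = 28.

28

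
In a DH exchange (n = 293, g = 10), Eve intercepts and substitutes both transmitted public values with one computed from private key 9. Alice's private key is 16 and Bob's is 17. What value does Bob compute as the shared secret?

203

Bob receives Eve's public value M = 10^9 mod 293 instead of the honest one.
10^1 ≡ 10 (mod 293)
10^2 = (10^1)^2 ≡ 10^2 = 100 ≡ 100 (mod 293)
10^4 = (10^2)^2 ≡ 100^2 = 10000 ≡ 38 (mod 293)
10^8 = (10^4)^2 ≡ 38^2 = 1444 ≡ 272 (mod 293)
10^9 = 10^8 · 10^1 ≡ 272 · 10 ≡ 83 (mod 293).
So M = 83. Bob computes K = M^17 mod 293.
83^1 ≡ 83 (mod 293)
83^2 = (83^1)^2 ≡ 83^2 = 6889 ≡ 150 (mod 293)
83^4 = (83^2)^2 ≡ 150^2 = 22500 ≡ 232 (mod 293)
83^8 = (83^4)^2 ≡ 232^2 = 53824 ≡ 205 (mod 293)
83^16 = (83^8)^2 ≡ 205^2 = 42025 ≡ 126 (mod 293)
83^17 = 83^16 · 83^1 ≡ 126 · 83 ≡ 203 (mod 293).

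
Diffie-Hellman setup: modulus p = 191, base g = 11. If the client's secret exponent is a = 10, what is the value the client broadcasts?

107

Public value = 11^10 (mod 191).
11^1 ≡ 11 (mod 191)
11^2 = (11^1)^2 ≡ 11^2 = 121 ≡ 121 (mod 191)
11^4 = (11^2)^2 ≡ 121^2 = 14641 ≡ 125 (mod 191)
11^8 = (11^4)^2 ≡ 125^2 = 15625 ≡ 154 (mod 191)
11^10 = 11^8 · 11^2 ≡ 154 · 121 ≡ 107 (mod 191).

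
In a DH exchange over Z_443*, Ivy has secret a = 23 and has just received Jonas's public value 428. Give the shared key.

Shared key K = 428^23 mod 443.
428^1 ≡ 428 (mod 443)
428^2 = (428^1)^2 ≡ 428^2 = 183184 ≡ 225 (mod 443)
428^4 = (428^2)^2 ≡ 225^2 = 50625 ≡ 123 (mod 443)
428^8 = (428^4)^2 ≡ 123^2 = 15129 ≡ 67 (mod 443)
428^16 = (428^8)^2 ≡ 67^2 = 4489 ≡ 59 (mod 443)
428^23 = 428^16 · 428^4 · 428^2 · 428^1 ≡ 59 · 123 · 225 · 428 ≡ 209 (mod 443).

209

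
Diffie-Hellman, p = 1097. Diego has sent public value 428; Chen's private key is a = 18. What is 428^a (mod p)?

773

Shared key K = 428^18 mod 1097.
428^1 ≡ 428 (mod 1097)
428^2 = (428^1)^2 ≡ 428^2 = 183184 ≡ 1082 (mod 1097)
428^4 = (428^2)^2 ≡ 1082^2 = 1170724 ≡ 225 (mod 1097)
428^8 = (428^4)^2 ≡ 225^2 = 50625 ≡ 163 (mod 1097)
428^16 = (428^8)^2 ≡ 163^2 = 26569 ≡ 241 (mod 1097)
428^18 = 428^16 · 428^2 ≡ 241 · 1082 ≡ 773 (mod 1097).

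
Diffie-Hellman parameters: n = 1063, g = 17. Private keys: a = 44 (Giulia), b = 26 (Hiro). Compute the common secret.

577

Giulia sends A = g^a mod n = 17^44 mod 1063.
17^1 ≡ 17 (mod 1063)
17^2 = (17^1)^2 ≡ 17^2 = 289 ≡ 289 (mod 1063)
17^4 = (17^2)^2 ≡ 289^2 = 83521 ≡ 607 (mod 1063)
17^8 = (17^4)^2 ≡ 607^2 = 368449 ≡ 651 (mod 1063)
17^16 = (17^8)^2 ≡ 651^2 = 423801 ≡ 727 (mod 1063)
17^32 = (17^16)^2 ≡ 727^2 = 528529 ≡ 218 (mod 1063)
17^44 = 17^32 · 17^8 · 17^4 ≡ 218 · 651 · 607 ≡ 832 (mod 1063).
So A = 832. Hiro then computes K = A^b mod n = 832^26 mod 1063.
832^1 ≡ 832 (mod 1063)
832^2 = (832^1)^2 ≡ 832^2 = 692224 ≡ 211 (mod 1063)
832^4 = (832^2)^2 ≡ 211^2 = 44521 ≡ 938 (mod 1063)
832^8 = (832^4)^2 ≡ 938^2 = 879844 ≡ 743 (mod 1063)
832^16 = (832^8)^2 ≡ 743^2 = 552049 ≡ 352 (mod 1063)
832^26 = 832^16 · 832^8 · 832^2 ≡ 352 · 743 · 211 ≡ 577 (mod 1063).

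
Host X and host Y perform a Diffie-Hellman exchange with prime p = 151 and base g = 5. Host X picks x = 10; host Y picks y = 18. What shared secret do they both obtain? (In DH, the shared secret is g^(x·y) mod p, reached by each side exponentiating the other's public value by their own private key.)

8

Host Y sends B = g^y mod p = 5^18 mod 151.
5^1 ≡ 5 (mod 151)
5^2 = (5^1)^2 ≡ 5^2 = 25 ≡ 25 (mod 151)
5^4 = (5^2)^2 ≡ 25^2 = 625 ≡ 21 (mod 151)
5^8 = (5^4)^2 ≡ 21^2 = 441 ≡ 139 (mod 151)
5^16 = (5^8)^2 ≡ 139^2 = 19321 ≡ 144 (mod 151)
5^18 = 5^16 · 5^2 ≡ 144 · 25 ≡ 127 (mod 151).
So B = 127. Host X then computes K = B^x mod p = 127^10 mod 151.
127^1 ≡ 127 (mod 151)
127^2 = (127^1)^2 ≡ 127^2 = 16129 ≡ 123 (mod 151)
127^4 = (127^2)^2 ≡ 123^2 = 15129 ≡ 29 (mod 151)
127^8 = (127^4)^2 ≡ 29^2 = 841 ≡ 86 (mod 151)
127^10 = 127^8 · 127^2 ≡ 86 · 123 ≡ 8 (mod 151).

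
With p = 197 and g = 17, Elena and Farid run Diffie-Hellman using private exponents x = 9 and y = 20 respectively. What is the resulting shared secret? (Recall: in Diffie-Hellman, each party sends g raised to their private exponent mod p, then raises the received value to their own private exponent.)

16

Farid sends B = g^y mod p = 17^20 mod 197.
17^1 ≡ 17 (mod 197)
17^2 = (17^1)^2 ≡ 17^2 = 289 ≡ 92 (mod 197)
17^4 = (17^2)^2 ≡ 92^2 = 8464 ≡ 190 (mod 197)
17^8 = (17^4)^2 ≡ 190^2 = 36100 ≡ 49 (mod 197)
17^16 = (17^8)^2 ≡ 49^2 = 2401 ≡ 37 (mod 197)
17^20 = 17^16 · 17^4 ≡ 37 · 190 ≡ 135 (mod 197).
So B = 135. Elena then computes K = B^x mod p = 135^9 mod 197.
135^1 ≡ 135 (mod 197)
135^2 = (135^1)^2 ≡ 135^2 = 18225 ≡ 101 (mod 197)
135^4 = (135^2)^2 ≡ 101^2 = 10201 ≡ 154 (mod 197)
135^8 = (135^4)^2 ≡ 154^2 = 23716 ≡ 76 (mod 197)
135^9 = 135^8 · 135^1 ≡ 76 · 135 ≡ 16 (mod 197).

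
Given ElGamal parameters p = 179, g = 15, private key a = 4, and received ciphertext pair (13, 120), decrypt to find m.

37

Shared mask s = c₁^a mod p = 13^4 mod 179.
13^1 ≡ 13 (mod 179)
13^2 = (13^1)^2 ≡ 13^2 = 169 ≡ 169 (mod 179)
13^4 = (13^2)^2 ≡ 169^2 = 28561 ≡ 100 (mod 179)
So s = 100; s⁻¹ ≡ 145 (mod 179).
m = c₂ · s⁻¹ mod 179 = 120 · 145 mod 179 = 37.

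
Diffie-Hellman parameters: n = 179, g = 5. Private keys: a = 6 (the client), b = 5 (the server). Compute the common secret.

156

The server sends B = g^b mod n = 5^5 mod 179.
5^1 ≡ 5 (mod 179)
5^2 = (5^1)^2 ≡ 5^2 = 25 ≡ 25 (mod 179)
5^4 = (5^2)^2 ≡ 25^2 = 625 ≡ 88 (mod 179)
5^5 = 5^4 · 5^1 ≡ 88 · 5 ≡ 82 (mod 179).
So B = 82. The client then computes K = B^a mod n = 82^6 mod 179.
82^1 ≡ 82 (mod 179)
82^2 = (82^1)^2 ≡ 82^2 = 6724 ≡ 101 (mod 179)
82^4 = (82^2)^2 ≡ 101^2 = 10201 ≡ 177 (mod 179)
82^6 = 82^4 · 82^2 ≡ 177 · 101 ≡ 156 (mod 179).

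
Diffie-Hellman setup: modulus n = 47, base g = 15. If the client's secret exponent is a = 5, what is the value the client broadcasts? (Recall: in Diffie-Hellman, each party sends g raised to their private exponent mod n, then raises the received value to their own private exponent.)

43

Public value = 15^5 (mod 47).
15^1 ≡ 15 (mod 47)
15^2 = (15^1)^2 ≡ 15^2 = 225 ≡ 37 (mod 47)
15^4 = (15^2)^2 ≡ 37^2 = 1369 ≡ 6 (mod 47)
15^5 = 15^4 · 15^1 ≡ 6 · 15 ≡ 43 (mod 47).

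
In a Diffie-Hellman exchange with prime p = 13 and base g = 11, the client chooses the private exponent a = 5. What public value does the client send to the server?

7

Public value = 11^5 mod 13.
11^1 ≡ 11 (mod 13)
11^2 = (11^1)^2 ≡ 11^2 = 121 ≡ 4 (mod 13)
11^4 = (11^2)^2 ≡ 4^2 = 16 ≡ 3 (mod 13)
11^5 = 11^4 · 11^1 ≡ 3 · 11 ≡ 7 (mod 13).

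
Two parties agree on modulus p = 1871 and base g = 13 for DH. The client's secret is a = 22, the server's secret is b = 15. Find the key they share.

The client sends A = g^a mod p = 13^22 mod 1871.
13^1 ≡ 13 (mod 1871)
13^2 = (13^1)^2 ≡ 13^2 = 169 ≡ 169 (mod 1871)
13^4 = (13^2)^2 ≡ 169^2 = 28561 ≡ 496 (mod 1871)
13^8 = (13^4)^2 ≡ 496^2 = 246016 ≡ 915 (mod 1871)
13^16 = (13^8)^2 ≡ 915^2 = 837225 ≡ 888 (mod 1871)
13^22 = 13^16 · 13^4 · 13^2 ≡ 888 · 496 · 169 ≡ 1719 (mod 1871).
So A = 1719. The server then computes K = A^b mod p = 1719^15 mod 1871.
1719^1 ≡ 1719 (mod 1871)
1719^2 = (1719^1)^2 ≡ 1719^2 = 2954961 ≡ 652 (mod 1871)
1719^4 = (1719^2)^2 ≡ 652^2 = 425104 ≡ 387 (mod 1871)
1719^8 = (1719^4)^2 ≡ 387^2 = 149769 ≡ 89 (mod 1871)
1719^15 = 1719^8 · 1719^4 · 1719^2 · 1719^1 ≡ 89 · 387 · 652 · 1719 ≡ 231 (mod 1871).

231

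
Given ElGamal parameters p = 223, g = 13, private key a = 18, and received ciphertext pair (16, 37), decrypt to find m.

148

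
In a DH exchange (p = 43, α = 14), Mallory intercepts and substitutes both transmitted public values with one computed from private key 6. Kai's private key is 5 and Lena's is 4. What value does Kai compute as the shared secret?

Kai receives Mallory's public value M = 14^6 mod 43 instead of the honest one.
14^1 ≡ 14 (mod 43)
14^2 = (14^1)^2 ≡ 14^2 = 196 ≡ 24 (mod 43)
14^4 = (14^2)^2 ≡ 24^2 = 576 ≡ 17 (mod 43)
14^6 = 14^4 · 14^2 ≡ 17 · 24 ≡ 21 (mod 43).
So M = 21. Kai computes K = M^5 mod 43.
21^1 ≡ 21 (mod 43)
21^2 = (21^1)^2 ≡ 21^2 = 441 ≡ 11 (mod 43)
21^4 = (21^2)^2 ≡ 11^2 = 121 ≡ 35 (mod 43)
21^5 = 21^4 · 21^1 ≡ 35 · 21 ≡ 4 (mod 43).

4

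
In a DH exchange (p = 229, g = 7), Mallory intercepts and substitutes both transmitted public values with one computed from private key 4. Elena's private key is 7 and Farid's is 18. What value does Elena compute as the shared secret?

55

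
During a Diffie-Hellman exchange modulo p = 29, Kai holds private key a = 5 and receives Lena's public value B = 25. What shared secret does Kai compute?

20

Shared key K = 25^5 mod 29.
25^1 ≡ 25 (mod 29)
25^2 = (25^1)^2 ≡ 25^2 = 625 ≡ 16 (mod 29)
25^4 = (25^2)^2 ≡ 16^2 = 256 ≡ 24 (mod 29)
25^5 = 25^4 · 25^1 ≡ 24 · 25 ≡ 20 (mod 29).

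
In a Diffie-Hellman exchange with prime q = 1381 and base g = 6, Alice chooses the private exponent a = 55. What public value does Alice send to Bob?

904

Public value = 6^55 mod 1381.
6^1 ≡ 6 (mod 1381)
6^2 = (6^1)^2 ≡ 6^2 = 36 ≡ 36 (mod 1381)
6^4 = (6^2)^2 ≡ 36^2 = 1296 ≡ 1296 (mod 1381)
6^8 = (6^4)^2 ≡ 1296^2 = 1679616 ≡ 320 (mod 1381)
6^16 = (6^8)^2 ≡ 320^2 = 102400 ≡ 206 (mod 1381)
6^32 = (6^16)^2 ≡ 206^2 = 42436 ≡ 1006 (mod 1381)
6^55 = 6^32 · 6^16 · 6^4 · 6^2 · 6^1 ≡ 1006 · 206 · 1296 · 36 · 6 ≡ 904 (mod 1381).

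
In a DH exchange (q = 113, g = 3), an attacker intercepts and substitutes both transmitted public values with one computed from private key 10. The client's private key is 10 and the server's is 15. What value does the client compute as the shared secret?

The client receives an attacker's public value M = 3^10 mod 113 instead of the honest one.
3^1 ≡ 3 (mod 113)
3^2 = (3^1)^2 ≡ 3^2 = 9 ≡ 9 (mod 113)
3^4 = (3^2)^2 ≡ 9^2 = 81 ≡ 81 (mod 113)
3^8 = (3^4)^2 ≡ 81^2 = 6561 ≡ 7 (mod 113)
3^10 = 3^8 · 3^2 ≡ 7 · 9 ≡ 63 (mod 113).
So M = 63. The client computes K = M^10 mod 113.
63^1 ≡ 63 (mod 113)
63^2 = (63^1)^2 ≡ 63^2 = 3969 ≡ 14 (mod 113)
63^4 = (63^2)^2 ≡ 14^2 = 196 ≡ 83 (mod 113)
63^8 = (63^4)^2 ≡ 83^2 = 6889 ≡ 109 (mod 113)
63^10 = 63^8 · 63^2 ≡ 109 · 14 ≡ 57 (mod 113).

57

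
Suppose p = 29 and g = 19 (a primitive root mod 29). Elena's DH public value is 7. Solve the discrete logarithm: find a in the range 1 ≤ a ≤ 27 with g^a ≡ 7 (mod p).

Try successive powers of 19 modulo 29:
19^1 ≡ 19
19^2 ≡ 13
19^3 ≡ 15
19^4 ≡ 24
19^5 ≡ 21
19^6 ≡ 22
19^7 ≡ 12
19^8 ≡ 25
19^9 ≡ 11
19^10 ≡ 6
19^11 ≡ 27
19^12 ≡ 20
19^13 ≡ 3
19^14 ≡ 28
19^15 ≡ 10
19^16 ≡ 16
19^17 ≡ 14
19^18 ≡ 5
19^19 ≡ 8
19^20 ≡ 7
Found: a = 20.

20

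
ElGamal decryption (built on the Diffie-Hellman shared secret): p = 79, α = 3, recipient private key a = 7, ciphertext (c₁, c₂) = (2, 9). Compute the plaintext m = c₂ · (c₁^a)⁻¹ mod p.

55

Shared mask s = c₁^a mod p = 2^7 mod 79.
2^1 ≡ 2 (mod 79)
2^2 = (2^1)^2 ≡ 2^2 = 4 ≡ 4 (mod 79)
2^4 = (2^2)^2 ≡ 4^2 = 16 ≡ 16 (mod 79)
2^7 = 2^4 · 2^2 · 2^1 ≡ 16 · 4 · 2 ≡ 49 (mod 79).
So s = 49; s⁻¹ ≡ 50 (mod 79).
m = c₂ · s⁻¹ mod 79 = 9 · 50 mod 79 = 55.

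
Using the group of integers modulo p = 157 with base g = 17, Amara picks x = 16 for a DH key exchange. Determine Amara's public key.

81

Public value = 17^16 mod 157.
17^1 ≡ 17 (mod 157)
17^2 = (17^1)^2 ≡ 17^2 = 289 ≡ 132 (mod 157)
17^4 = (17^2)^2 ≡ 132^2 = 17424 ≡ 154 (mod 157)
17^8 = (17^4)^2 ≡ 154^2 = 23716 ≡ 9 (mod 157)
17^16 = (17^8)^2 ≡ 9^2 = 81 ≡ 81 (mod 157)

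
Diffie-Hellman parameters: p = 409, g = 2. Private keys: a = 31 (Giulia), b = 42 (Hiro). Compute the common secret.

Hiro sends B = g^b mod p = 2^42 mod 409.
2^1 ≡ 2 (mod 409)
2^2 = (2^1)^2 ≡ 2^2 = 4 ≡ 4 (mod 409)
2^4 = (2^2)^2 ≡ 4^2 = 16 ≡ 16 (mod 409)
2^8 = (2^4)^2 ≡ 16^2 = 256 ≡ 256 (mod 409)
2^16 = (2^8)^2 ≡ 256^2 = 65536 ≡ 96 (mod 409)
2^32 = (2^16)^2 ≡ 96^2 = 9216 ≡ 218 (mod 409)
2^42 = 2^32 · 2^8 · 2^2 ≡ 218 · 256 · 4 ≡ 327 (mod 409).
So B = 327. Giulia then computes K = B^a mod p = 327^31 mod 409.
327^1 ≡ 327 (mod 409)
327^2 = (327^1)^2 ≡ 327^2 = 106929 ≡ 180 (mod 409)
327^4 = (327^2)^2 ≡ 180^2 = 32400 ≡ 89 (mod 409)
327^8 = (327^4)^2 ≡ 89^2 = 7921 ≡ 150 (mod 409)
327^16 = (327^8)^2 ≡ 150^2 = 22500 ≡ 5 (mod 409)
327^31 = 327^16 · 327^8 · 327^4 · 327^2 · 327^1 ≡ 5 · 150 · 89 · 180 · 327 ≡ 284 (mod 409).

284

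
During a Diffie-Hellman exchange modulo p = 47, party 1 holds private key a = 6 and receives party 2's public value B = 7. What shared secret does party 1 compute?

Shared key K = 7^6 mod 47.
7^1 ≡ 7 (mod 47)
7^2 = (7^1)^2 ≡ 7^2 = 49 ≡ 2 (mod 47)
7^4 = (7^2)^2 ≡ 2^2 = 4 ≡ 4 (mod 47)
7^6 = 7^4 · 7^2 ≡ 4 · 2 ≡ 8 (mod 47).

8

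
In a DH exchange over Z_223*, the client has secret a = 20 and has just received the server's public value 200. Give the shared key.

37

Shared key K = 200^20 mod 223.
200^1 ≡ 200 (mod 223)
200^2 = (200^1)^2 ≡ 200^2 = 40000 ≡ 83 (mod 223)
200^4 = (200^2)^2 ≡ 83^2 = 6889 ≡ 199 (mod 223)
200^8 = (200^4)^2 ≡ 199^2 = 39601 ≡ 130 (mod 223)
200^16 = (200^8)^2 ≡ 130^2 = 16900 ≡ 175 (mod 223)
200^20 = 200^16 · 200^4 ≡ 175 · 199 ≡ 37 (mod 223).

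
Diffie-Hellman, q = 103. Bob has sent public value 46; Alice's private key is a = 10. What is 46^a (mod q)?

46

Shared key K = 46^10 mod 103.
46^1 ≡ 46 (mod 103)
46^2 = (46^1)^2 ≡ 46^2 = 2116 ≡ 56 (mod 103)
46^4 = (46^2)^2 ≡ 56^2 = 3136 ≡ 46 (mod 103)
46^8 = (46^4)^2 ≡ 46^2 = 2116 ≡ 56 (mod 103)
46^10 = 46^8 · 46^2 ≡ 56 · 56 ≡ 46 (mod 103).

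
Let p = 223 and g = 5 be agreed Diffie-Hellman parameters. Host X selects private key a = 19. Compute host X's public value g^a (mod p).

Public value = 5^19 (mod 223).
5^1 ≡ 5 (mod 223)
5^2 = (5^1)^2 ≡ 5^2 = 25 ≡ 25 (mod 223)
5^4 = (5^2)^2 ≡ 25^2 = 625 ≡ 179 (mod 223)
5^8 = (5^4)^2 ≡ 179^2 = 32041 ≡ 152 (mod 223)
5^16 = (5^8)^2 ≡ 152^2 = 23104 ≡ 135 (mod 223)
5^19 = 5^16 · 5^2 · 5^1 ≡ 135 · 25 · 5 ≡ 150 (mod 223).

150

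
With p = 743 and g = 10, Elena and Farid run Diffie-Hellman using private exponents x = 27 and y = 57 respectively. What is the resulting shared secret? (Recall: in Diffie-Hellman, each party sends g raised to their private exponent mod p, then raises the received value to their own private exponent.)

Farid sends B = g^y mod p = 10^57 mod 743.
10^1 ≡ 10 (mod 743)
10^2 = (10^1)^2 ≡ 10^2 = 100 ≡ 100 (mod 743)
10^4 = (10^2)^2 ≡ 100^2 = 10000 ≡ 341 (mod 743)
10^8 = (10^4)^2 ≡ 341^2 = 116281 ≡ 373 (mod 743)
10^16 = (10^8)^2 ≡ 373^2 = 139129 ≡ 188 (mod 743)
10^32 = (10^16)^2 ≡ 188^2 = 35344 ≡ 423 (mod 743)
10^57 = 10^32 · 10^16 · 10^8 · 10^1 ≡ 423 · 188 · 373 · 10 ≡ 345 (mod 743).
So B = 345. Elena then computes K = B^x mod p = 345^27 mod 743.
345^1 ≡ 345 (mod 743)
345^2 = (345^1)^2 ≡ 345^2 = 119025 ≡ 145 (mod 743)
345^4 = (345^2)^2 ≡ 145^2 = 21025 ≡ 221 (mod 743)
345^8 = (345^4)^2 ≡ 221^2 = 48841 ≡ 546 (mod 743)
345^16 = (345^8)^2 ≡ 546^2 = 298116 ≡ 173 (mod 743)
345^27 = 345^16 · 345^8 · 345^2 · 345^1 ≡ 173 · 546 · 145 · 345 ≡ 635 (mod 743).

635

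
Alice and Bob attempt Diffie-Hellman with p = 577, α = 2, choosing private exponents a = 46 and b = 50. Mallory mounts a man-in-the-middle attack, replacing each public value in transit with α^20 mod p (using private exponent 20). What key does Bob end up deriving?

142

Bob receives Mallory's public value M = 2^20 mod 577 instead of the honest one.
2^1 ≡ 2 (mod 577)
2^2 = (2^1)^2 ≡ 2^2 = 4 ≡ 4 (mod 577)
2^4 = (2^2)^2 ≡ 4^2 = 16 ≡ 16 (mod 577)
2^8 = (2^4)^2 ≡ 16^2 = 256 ≡ 256 (mod 577)
2^16 = (2^8)^2 ≡ 256^2 = 65536 ≡ 335 (mod 577)
2^20 = 2^16 · 2^4 ≡ 335 · 16 ≡ 167 (mod 577).
So M = 167. Bob computes K = M^50 mod 577.
167^1 ≡ 167 (mod 577)
167^2 = (167^1)^2 ≡ 167^2 = 27889 ≡ 193 (mod 577)
167^4 = (167^2)^2 ≡ 193^2 = 37249 ≡ 321 (mod 577)
167^8 = (167^4)^2 ≡ 321^2 = 103041 ≡ 335 (mod 577)
167^16 = (167^8)^2 ≡ 335^2 = 112225 ≡ 287 (mod 577)
167^32 = (167^16)^2 ≡ 287^2 = 82369 ≡ 435 (mod 577)
167^50 = 167^32 · 167^16 · 167^2 ≡ 435 · 287 · 193 ≡ 142 (mod 577).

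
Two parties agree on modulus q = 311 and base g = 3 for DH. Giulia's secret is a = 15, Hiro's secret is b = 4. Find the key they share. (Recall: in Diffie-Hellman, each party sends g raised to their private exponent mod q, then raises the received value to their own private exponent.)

24

Giulia sends A = g^a mod q = 3^15 mod 311.
3^1 ≡ 3 (mod 311)
3^2 = (3^1)^2 ≡ 3^2 = 9 ≡ 9 (mod 311)
3^4 = (3^2)^2 ≡ 9^2 = 81 ≡ 81 (mod 311)
3^8 = (3^4)^2 ≡ 81^2 = 6561 ≡ 30 (mod 311)
3^15 = 3^8 · 3^4 · 3^2 · 3^1 ≡ 30 · 81 · 9 · 3 ≡ 300 (mod 311).
So A = 300. Hiro then computes K = A^b mod q = 300^4 mod 311.
300^1 ≡ 300 (mod 311)
300^2 = (300^1)^2 ≡ 300^2 = 90000 ≡ 121 (mod 311)
300^4 = (300^2)^2 ≡ 121^2 = 14641 ≡ 24 (mod 311)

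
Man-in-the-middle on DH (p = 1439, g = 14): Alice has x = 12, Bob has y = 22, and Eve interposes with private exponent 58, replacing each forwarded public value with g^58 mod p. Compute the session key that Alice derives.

100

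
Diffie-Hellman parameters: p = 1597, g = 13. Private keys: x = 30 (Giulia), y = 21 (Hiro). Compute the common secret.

1516

Giulia sends A = g^x mod p = 13^30 mod 1597.
13^1 ≡ 13 (mod 1597)
13^2 = (13^1)^2 ≡ 13^2 = 169 ≡ 169 (mod 1597)
13^4 = (13^2)^2 ≡ 169^2 = 28561 ≡ 1412 (mod 1597)
13^8 = (13^4)^2 ≡ 1412^2 = 1993744 ≡ 688 (mod 1597)
13^16 = (13^8)^2 ≡ 688^2 = 473344 ≡ 632 (mod 1597)
13^30 = 13^16 · 13^8 · 13^4 · 13^2 ≡ 632 · 688 · 1412 · 169 ≡ 946 (mod 1597).
So A = 946. Hiro then computes K = A^y mod p = 946^21 mod 1597.
946^1 ≡ 946 (mod 1597)
946^2 = (946^1)^2 ≡ 946^2 = 894916 ≡ 596 (mod 1597)
946^4 = (946^2)^2 ≡ 596^2 = 355216 ≡ 682 (mod 1597)
946^8 = (946^4)^2 ≡ 682^2 = 465124 ≡ 397 (mod 1597)
946^16 = (946^8)^2 ≡ 397^2 = 157609 ≡ 1103 (mod 1597)
946^21 = 946^16 · 946^4 · 946^1 ≡ 1103 · 682 · 946 ≡ 1516 (mod 1597).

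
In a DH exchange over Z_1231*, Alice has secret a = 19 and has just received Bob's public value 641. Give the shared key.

832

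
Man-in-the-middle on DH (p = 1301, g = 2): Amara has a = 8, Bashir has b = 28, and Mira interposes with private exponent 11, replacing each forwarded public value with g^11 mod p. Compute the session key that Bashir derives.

534

Bashir receives Mira's public value M = 2^11 mod 1301 instead of the honest one.
2^1 ≡ 2 (mod 1301)
2^2 = (2^1)^2 ≡ 2^2 = 4 ≡ 4 (mod 1301)
2^4 = (2^2)^2 ≡ 4^2 = 16 ≡ 16 (mod 1301)
2^8 = (2^4)^2 ≡ 16^2 = 256 ≡ 256 (mod 1301)
2^11 = 2^8 · 2^2 · 2^1 ≡ 256 · 4 · 2 ≡ 747 (mod 1301).
So M = 747. Bashir computes K = M^28 mod 1301.
747^1 ≡ 747 (mod 1301)
747^2 = (747^1)^2 ≡ 747^2 = 558009 ≡ 1181 (mod 1301)
747^4 = (747^2)^2 ≡ 1181^2 = 1394761 ≡ 89 (mod 1301)
747^8 = (747^4)^2 ≡ 89^2 = 7921 ≡ 115 (mod 1301)
747^16 = (747^8)^2 ≡ 115^2 = 13225 ≡ 215 (mod 1301)
747^28 = 747^16 · 747^8 · 747^4 ≡ 215 · 115 · 89 ≡ 534 (mod 1301).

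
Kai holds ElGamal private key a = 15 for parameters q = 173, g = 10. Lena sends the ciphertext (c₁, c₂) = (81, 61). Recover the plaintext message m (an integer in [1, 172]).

Shared mask s = c₁^a mod q = 81^15 mod 173.
81^1 ≡ 81 (mod 173)
81^2 = (81^1)^2 ≡ 81^2 = 6561 ≡ 160 (mod 173)
81^4 = (81^2)^2 ≡ 160^2 = 25600 ≡ 169 (mod 173)
81^8 = (81^4)^2 ≡ 169^2 = 28561 ≡ 16 (mod 173)
81^15 = 81^8 · 81^4 · 81^2 · 81^1 ≡ 16 · 169 · 160 · 81 ≡ 95 (mod 173).
So s = 95; s⁻¹ ≡ 51 (mod 173).
m = c₂ · s⁻¹ mod 173 = 61 · 51 mod 173 = 170.

170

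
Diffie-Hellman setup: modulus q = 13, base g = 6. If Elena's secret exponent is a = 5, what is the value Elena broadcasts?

Public value = 6^5 (mod 13).
6^1 ≡ 6 (mod 13)
6^2 = (6^1)^2 ≡ 6^2 = 36 ≡ 10 (mod 13)
6^4 = (6^2)^2 ≡ 10^2 = 100 ≡ 9 (mod 13)
6^5 = 6^4 · 6^1 ≡ 9 · 6 ≡ 2 (mod 13).

2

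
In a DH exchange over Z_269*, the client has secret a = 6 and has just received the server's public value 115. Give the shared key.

180

Shared key K = 115^6 mod 269.
115^1 ≡ 115 (mod 269)
115^2 = (115^1)^2 ≡ 115^2 = 13225 ≡ 44 (mod 269)
115^4 = (115^2)^2 ≡ 44^2 = 1936 ≡ 53 (mod 269)
115^6 = 115^4 · 115^2 ≡ 53 · 44 ≡ 180 (mod 269).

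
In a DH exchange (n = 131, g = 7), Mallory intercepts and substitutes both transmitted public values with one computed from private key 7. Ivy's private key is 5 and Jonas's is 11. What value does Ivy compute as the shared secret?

Ivy receives Mallory's public value M = 7^7 mod 131 instead of the honest one.
7^1 ≡ 7 (mod 131)
7^2 = (7^1)^2 ≡ 7^2 = 49 ≡ 49 (mod 131)
7^4 = (7^2)^2 ≡ 49^2 = 2401 ≡ 43 (mod 131)
7^7 = 7^4 · 7^2 · 7^1 ≡ 43 · 49 · 7 ≡ 77 (mod 131).
So M = 77. Ivy computes K = M^5 mod 131.
77^1 ≡ 77 (mod 131)
77^2 = (77^1)^2 ≡ 77^2 = 5929 ≡ 34 (mod 131)
77^4 = (77^2)^2 ≡ 34^2 = 1156 ≡ 108 (mod 131)
77^5 = 77^4 · 77^1 ≡ 108 · 77 ≡ 63 (mod 131).

63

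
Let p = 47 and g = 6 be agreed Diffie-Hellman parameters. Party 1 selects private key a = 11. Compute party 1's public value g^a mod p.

14

Public value = 6^11 mod 47.
6^1 ≡ 6 (mod 47)
6^2 = (6^1)^2 ≡ 6^2 = 36 ≡ 36 (mod 47)
6^4 = (6^2)^2 ≡ 36^2 = 1296 ≡ 27 (mod 47)
6^8 = (6^4)^2 ≡ 27^2 = 729 ≡ 24 (mod 47)
6^11 = 6^8 · 6^2 · 6^1 ≡ 24 · 36 · 6 ≡ 14 (mod 47).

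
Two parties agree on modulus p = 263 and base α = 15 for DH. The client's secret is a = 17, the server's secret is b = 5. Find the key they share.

The client sends A = α^a mod p = 15^17 mod 263.
15^1 ≡ 15 (mod 263)
15^2 = (15^1)^2 ≡ 15^2 = 225 ≡ 225 (mod 263)
15^4 = (15^2)^2 ≡ 225^2 = 50625 ≡ 129 (mod 263)
15^8 = (15^4)^2 ≡ 129^2 = 16641 ≡ 72 (mod 263)
15^16 = (15^8)^2 ≡ 72^2 = 5184 ≡ 187 (mod 263)
15^17 = 15^16 · 15^1 ≡ 187 · 15 ≡ 175 (mod 263).
So A = 175. The server then computes K = A^b mod p = 175^5 mod 263.
175^1 ≡ 175 (mod 263)
175^2 = (175^1)^2 ≡ 175^2 = 30625 ≡ 117 (mod 263)
175^4 = (175^2)^2 ≡ 117^2 = 13689 ≡ 13 (mod 263)
175^5 = 175^4 · 175^1 ≡ 13 · 175 ≡ 171 (mod 263).

171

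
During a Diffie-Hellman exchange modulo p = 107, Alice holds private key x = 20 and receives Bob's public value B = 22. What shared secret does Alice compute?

Shared key K = 22^20 mod 107.
22^1 ≡ 22 (mod 107)
22^2 = (22^1)^2 ≡ 22^2 = 484 ≡ 56 (mod 107)
22^4 = (22^2)^2 ≡ 56^2 = 3136 ≡ 33 (mod 107)
22^8 = (22^4)^2 ≡ 33^2 = 1089 ≡ 19 (mod 107)
22^16 = (22^8)^2 ≡ 19^2 = 361 ≡ 40 (mod 107)
22^20 = 22^16 · 22^4 ≡ 40 · 33 ≡ 36 (mod 107).

36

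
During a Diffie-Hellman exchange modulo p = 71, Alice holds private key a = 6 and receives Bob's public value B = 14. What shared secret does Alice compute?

57

Shared key K = 14^6 mod 71.
14^1 ≡ 14 (mod 71)
14^2 = (14^1)^2 ≡ 14^2 = 196 ≡ 54 (mod 71)
14^4 = (14^2)^2 ≡ 54^2 = 2916 ≡ 5 (mod 71)
14^6 = 14^4 · 14^2 ≡ 5 · 54 ≡ 57 (mod 71).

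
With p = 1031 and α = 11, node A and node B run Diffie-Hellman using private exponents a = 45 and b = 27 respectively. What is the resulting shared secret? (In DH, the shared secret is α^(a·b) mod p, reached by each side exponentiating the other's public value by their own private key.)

198

Node A sends A = α^a mod p = 11^45 mod 1031.
11^1 ≡ 11 (mod 1031)
11^2 = (11^1)^2 ≡ 11^2 = 121 ≡ 121 (mod 1031)
11^4 = (11^2)^2 ≡ 121^2 = 14641 ≡ 207 (mod 1031)
11^8 = (11^4)^2 ≡ 207^2 = 42849 ≡ 578 (mod 1031)
11^16 = (11^8)^2 ≡ 578^2 = 334084 ≡ 40 (mod 1031)
11^32 = (11^16)^2 ≡ 40^2 = 1600 ≡ 569 (mod 1031)
11^45 = 11^32 · 11^8 · 11^4 · 11^1 ≡ 569 · 578 · 207 · 11 ≡ 557 (mod 1031).
So A = 557. Node B then computes K = A^b mod p = 557^27 mod 1031.
557^1 ≡ 557 (mod 1031)
557^2 = (557^1)^2 ≡ 557^2 = 310249 ≡ 949 (mod 1031)
557^4 = (557^2)^2 ≡ 949^2 = 900601 ≡ 538 (mod 1031)
557^8 = (557^4)^2 ≡ 538^2 = 289444 ≡ 764 (mod 1031)
557^16 = (557^8)^2 ≡ 764^2 = 583696 ≡ 150 (mod 1031)
557^27 = 557^16 · 557^8 · 557^2 · 557^1 ≡ 150 · 764 · 949 · 557 ≡ 198 (mod 1031).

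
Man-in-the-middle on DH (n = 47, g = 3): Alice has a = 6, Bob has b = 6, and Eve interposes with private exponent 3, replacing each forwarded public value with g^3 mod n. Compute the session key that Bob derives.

6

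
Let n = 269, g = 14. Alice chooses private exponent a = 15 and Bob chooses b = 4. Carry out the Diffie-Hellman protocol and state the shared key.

21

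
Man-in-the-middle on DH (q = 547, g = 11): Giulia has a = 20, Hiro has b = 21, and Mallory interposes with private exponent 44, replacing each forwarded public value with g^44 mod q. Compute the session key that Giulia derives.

Giulia receives Mallory's public value M = 11^44 mod 547 instead of the honest one.
11^1 ≡ 11 (mod 547)
11^2 = (11^1)^2 ≡ 11^2 = 121 ≡ 121 (mod 547)
11^4 = (11^2)^2 ≡ 121^2 = 14641 ≡ 419 (mod 547)
11^8 = (11^4)^2 ≡ 419^2 = 175561 ≡ 521 (mod 547)
11^16 = (11^8)^2 ≡ 521^2 = 271441 ≡ 129 (mod 547)
11^32 = (11^16)^2 ≡ 129^2 = 16641 ≡ 231 (mod 547)
11^44 = 11^32 · 11^8 · 11^4 ≡ 231 · 521 · 419 ≡ 233 (mod 547).
So M = 233. Giulia computes K = M^20 mod 547.
233^1 ≡ 233 (mod 547)
233^2 = (233^1)^2 ≡ 233^2 = 54289 ≡ 136 (mod 547)
233^4 = (233^2)^2 ≡ 136^2 = 18496 ≡ 445 (mod 547)
233^8 = (233^4)^2 ≡ 445^2 = 198025 ≡ 11 (mod 547)
233^16 = (233^8)^2 ≡ 11^2 = 121 ≡ 121 (mod 547)
233^20 = 233^16 · 233^4 ≡ 121 · 445 ≡ 239 (mod 547).

239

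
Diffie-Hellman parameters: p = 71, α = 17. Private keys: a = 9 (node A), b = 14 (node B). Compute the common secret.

54

Node A sends A = α^a mod p = 17^9 mod 71.
17^1 ≡ 17 (mod 71)
17^2 = (17^1)^2 ≡ 17^2 = 289 ≡ 5 (mod 71)
17^4 = (17^2)^2 ≡ 5^2 = 25 ≡ 25 (mod 71)
17^8 = (17^4)^2 ≡ 25^2 = 625 ≡ 57 (mod 71)
17^9 = 17^8 · 17^1 ≡ 57 · 17 ≡ 46 (mod 71).
So A = 46. Node B then computes K = A^b mod p = 46^14 mod 71.
46^1 ≡ 46 (mod 71)
46^2 = (46^1)^2 ≡ 46^2 = 2116 ≡ 57 (mod 71)
46^4 = (46^2)^2 ≡ 57^2 = 3249 ≡ 54 (mod 71)
46^8 = (46^4)^2 ≡ 54^2 = 2916 ≡ 5 (mod 71)
46^14 = 46^8 · 46^4 · 46^2 ≡ 5 · 54 · 57 ≡ 54 (mod 71).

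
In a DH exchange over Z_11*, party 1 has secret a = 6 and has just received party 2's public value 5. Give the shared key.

Shared key K = 5^6 mod 11.
5^1 ≡ 5 (mod 11)
5^2 = (5^1)^2 ≡ 5^2 = 25 ≡ 3 (mod 11)
5^4 = (5^2)^2 ≡ 3^2 = 9 ≡ 9 (mod 11)
5^6 = 5^4 · 5^2 ≡ 9 · 3 ≡ 5 (mod 11).

5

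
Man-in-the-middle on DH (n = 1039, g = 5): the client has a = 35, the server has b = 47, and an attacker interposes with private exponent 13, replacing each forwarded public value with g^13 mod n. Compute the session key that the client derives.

247

The client receives an attacker's public value M = 5^13 mod 1039 instead of the honest one.
5^1 ≡ 5 (mod 1039)
5^2 = (5^1)^2 ≡ 5^2 = 25 ≡ 25 (mod 1039)
5^4 = (5^2)^2 ≡ 25^2 = 625 ≡ 625 (mod 1039)
5^8 = (5^4)^2 ≡ 625^2 = 390625 ≡ 1000 (mod 1039)
5^13 = 5^8 · 5^4 · 5^1 ≡ 1000 · 625 · 5 ≡ 727 (mod 1039).
So M = 727. The client computes K = M^35 mod 1039.
727^1 ≡ 727 (mod 1039)
727^2 = (727^1)^2 ≡ 727^2 = 528529 ≡ 717 (mod 1039)
727^4 = (727^2)^2 ≡ 717^2 = 514089 ≡ 823 (mod 1039)
727^8 = (727^4)^2 ≡ 823^2 = 677329 ≡ 940 (mod 1039)
727^16 = (727^8)^2 ≡ 940^2 = 883600 ≡ 450 (mod 1039)
727^32 = (727^16)^2 ≡ 450^2 = 202500 ≡ 934 (mod 1039)
727^35 = 727^32 · 727^2 · 727^1 ≡ 934 · 717 · 727 ≡ 247 (mod 1039).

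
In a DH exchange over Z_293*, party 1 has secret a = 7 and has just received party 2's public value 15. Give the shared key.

234

Shared key K = 15^7 mod 293.
15^1 ≡ 15 (mod 293)
15^2 = (15^1)^2 ≡ 15^2 = 225 ≡ 225 (mod 293)
15^4 = (15^2)^2 ≡ 225^2 = 50625 ≡ 229 (mod 293)
15^7 = 15^4 · 15^2 · 15^1 ≡ 229 · 225 · 15 ≡ 234 (mod 293).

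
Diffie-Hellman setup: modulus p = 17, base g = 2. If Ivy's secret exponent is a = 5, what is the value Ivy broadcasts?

Public value = 2^5 mod 17.
2^1 ≡ 2 (mod 17)
2^2 = (2^1)^2 ≡ 2^2 = 4 ≡ 4 (mod 17)
2^4 = (2^2)^2 ≡ 4^2 = 16 ≡ 16 (mod 17)
2^5 = 2^4 · 2^1 ≡ 16 · 2 ≡ 15 (mod 17).

15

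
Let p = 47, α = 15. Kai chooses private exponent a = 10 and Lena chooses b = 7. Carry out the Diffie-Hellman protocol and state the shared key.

32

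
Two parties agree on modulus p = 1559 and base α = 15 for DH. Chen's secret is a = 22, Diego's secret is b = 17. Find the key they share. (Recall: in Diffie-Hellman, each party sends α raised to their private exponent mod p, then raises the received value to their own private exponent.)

Diego sends B = α^b mod p = 15^17 mod 1559.
15^1 ≡ 15 (mod 1559)
15^2 = (15^1)^2 ≡ 15^2 = 225 ≡ 225 (mod 1559)
15^4 = (15^2)^2 ≡ 225^2 = 50625 ≡ 737 (mod 1559)
15^8 = (15^4)^2 ≡ 737^2 = 543169 ≡ 637 (mod 1559)
15^16 = (15^8)^2 ≡ 637^2 = 405769 ≡ 429 (mod 1559)
15^17 = 15^16 · 15^1 ≡ 429 · 15 ≡ 199 (mod 1559).
So B = 199. Chen then computes K = B^a mod p = 199^22 mod 1559.
199^1 ≡ 199 (mod 1559)
199^2 = (199^1)^2 ≡ 199^2 = 39601 ≡ 626 (mod 1559)
199^4 = (199^2)^2 ≡ 626^2 = 391876 ≡ 567 (mod 1559)
199^8 = (199^4)^2 ≡ 567^2 = 321489 ≡ 335 (mod 1559)
199^16 = (199^8)^2 ≡ 335^2 = 112225 ≡ 1536 (mod 1559)
199^22 = 199^16 · 199^4 · 199^2 ≡ 1536 · 567 · 626 ≡ 817 (mod 1559).

817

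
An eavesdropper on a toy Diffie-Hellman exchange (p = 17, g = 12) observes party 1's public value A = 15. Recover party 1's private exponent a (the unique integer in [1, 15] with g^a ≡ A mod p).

Try successive powers of 12 modulo 17:
12^1 ≡ 12
12^2 ≡ 8
12^3 ≡ 11
12^4 ≡ 13
12^5 ≡ 3
12^6 ≡ 2
12^7 ≡ 7
12^8 ≡ 16
12^9 ≡ 5
12^10 ≡ 9
12^11 ≡ 6
12^12 ≡ 4
12^13 ≡ 14
12^14 ≡ 15
Found: a = 14.

14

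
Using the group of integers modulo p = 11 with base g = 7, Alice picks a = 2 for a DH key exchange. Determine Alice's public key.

5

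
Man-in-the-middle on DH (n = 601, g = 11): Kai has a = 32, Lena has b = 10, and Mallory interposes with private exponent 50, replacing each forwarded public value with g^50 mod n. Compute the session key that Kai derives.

Kai receives Mallory's public value M = 11^50 mod 601 instead of the honest one.
11^1 ≡ 11 (mod 601)
11^2 = (11^1)^2 ≡ 11^2 = 121 ≡ 121 (mod 601)
11^4 = (11^2)^2 ≡ 121^2 = 14641 ≡ 217 (mod 601)
11^8 = (11^4)^2 ≡ 217^2 = 47089 ≡ 211 (mod 601)
11^16 = (11^8)^2 ≡ 211^2 = 44521 ≡ 47 (mod 601)
11^32 = (11^16)^2 ≡ 47^2 = 2209 ≡ 406 (mod 601)
11^50 = 11^32 · 11^16 · 11^2 ≡ 406 · 47 · 121 ≡ 481 (mod 601).
So M = 481. Kai computes K = M^32 mod 601.
481^1 ≡ 481 (mod 601)
481^2 = (481^1)^2 ≡ 481^2 = 231361 ≡ 577 (mod 601)
481^4 = (481^2)^2 ≡ 577^2 = 332929 ≡ 576 (mod 601)
481^8 = (481^4)^2 ≡ 576^2 = 331776 ≡ 24 (mod 601)
481^16 = (481^8)^2 ≡ 24^2 = 576 ≡ 576 (mod 601)
481^32 = (481^16)^2 ≡ 576^2 = 331776 ≡ 24 (mod 601)

24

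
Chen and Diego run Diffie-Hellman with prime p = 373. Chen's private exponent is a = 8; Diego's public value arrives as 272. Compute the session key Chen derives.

170

Shared key K = 272^8 mod 373.
272^1 ≡ 272 (mod 373)
272^2 = (272^1)^2 ≡ 272^2 = 73984 ≡ 130 (mod 373)
272^4 = (272^2)^2 ≡ 130^2 = 16900 ≡ 115 (mod 373)
272^8 = (272^4)^2 ≡ 115^2 = 13225 ≡ 170 (mod 373)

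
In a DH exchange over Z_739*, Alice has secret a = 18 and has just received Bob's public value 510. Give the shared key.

Shared key K = 510^18 mod 739.
510^1 ≡ 510 (mod 739)
510^2 = (510^1)^2 ≡ 510^2 = 260100 ≡ 711 (mod 739)
510^4 = (510^2)^2 ≡ 711^2 = 505521 ≡ 45 (mod 739)
510^8 = (510^4)^2 ≡ 45^2 = 2025 ≡ 547 (mod 739)
510^16 = (510^8)^2 ≡ 547^2 = 299209 ≡ 653 (mod 739)
510^18 = 510^16 · 510^2 ≡ 653 · 711 ≡ 191 (mod 739).

191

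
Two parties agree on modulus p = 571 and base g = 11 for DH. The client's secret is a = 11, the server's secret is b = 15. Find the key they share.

131

The server sends B = g^b mod p = 11^15 mod 571.
11^1 ≡ 11 (mod 571)
11^2 = (11^1)^2 ≡ 11^2 = 121 ≡ 121 (mod 571)
11^4 = (11^2)^2 ≡ 121^2 = 14641 ≡ 366 (mod 571)
11^8 = (11^4)^2 ≡ 366^2 = 133956 ≡ 342 (mod 571)
11^15 = 11^8 · 11^4 · 11^2 · 11^1 ≡ 342 · 366 · 121 · 11 ≡ 407 (mod 571).
So B = 407. The client then computes K = B^a mod p = 407^11 mod 571.
407^1 ≡ 407 (mod 571)
407^2 = (407^1)^2 ≡ 407^2 = 165649 ≡ 59 (mod 571)
407^4 = (407^2)^2 ≡ 59^2 = 3481 ≡ 55 (mod 571)
407^8 = (407^4)^2 ≡ 55^2 = 3025 ≡ 170 (mod 571)
407^11 = 407^8 · 407^2 · 407^1 ≡ 170 · 59 · 407 ≡ 131 (mod 571).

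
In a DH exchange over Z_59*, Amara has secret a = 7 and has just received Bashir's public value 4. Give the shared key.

41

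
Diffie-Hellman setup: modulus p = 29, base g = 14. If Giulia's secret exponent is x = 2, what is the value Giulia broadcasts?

Public value = 14^{2} \pmod{29}.
14^1 ≡ 14 (mod 29)
14^2 = (14^1)^2 ≡ 14^2 = 196 ≡ 22 (mod 29)

22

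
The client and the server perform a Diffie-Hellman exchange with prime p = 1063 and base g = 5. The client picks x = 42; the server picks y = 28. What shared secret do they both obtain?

322

The server sends B = g^y mod p = 5^28 mod 1063.
5^1 ≡ 5 (mod 1063)
5^2 = (5^1)^2 ≡ 5^2 = 25 ≡ 25 (mod 1063)
5^4 = (5^2)^2 ≡ 25^2 = 625 ≡ 625 (mod 1063)
5^8 = (5^4)^2 ≡ 625^2 = 390625 ≡ 504 (mod 1063)
5^16 = (5^8)^2 ≡ 504^2 = 254016 ≡ 1022 (mod 1063)
5^28 = 5^16 · 5^8 · 5^4 ≡ 1022 · 504 · 625 ≡ 450 (mod 1063).
So B = 450. The client then computes K = B^x mod p = 450^42 mod 1063.
450^1 ≡ 450 (mod 1063)
450^2 = (450^1)^2 ≡ 450^2 = 202500 ≡ 530 (mod 1063)
450^4 = (450^2)^2 ≡ 530^2 = 280900 ≡ 268 (mod 1063)
450^8 = (450^4)^2 ≡ 268^2 = 71824 ≡ 603 (mod 1063)
450^16 = (450^8)^2 ≡ 603^2 = 363609 ≡ 63 (mod 1063)
450^32 = (450^16)^2 ≡ 63^2 = 3969 ≡ 780 (mod 1063)
450^42 = 450^32 · 450^8 · 450^2 ≡ 780 · 603 · 530 ≡ 322 (mod 1063).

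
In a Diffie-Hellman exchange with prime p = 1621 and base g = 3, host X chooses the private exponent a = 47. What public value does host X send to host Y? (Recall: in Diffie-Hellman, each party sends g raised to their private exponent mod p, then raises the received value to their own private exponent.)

Public value = 3^47 mod 1621.
3^1 ≡ 3 (mod 1621)
3^2 = (3^1)^2 ≡ 3^2 = 9 ≡ 9 (mod 1621)
3^4 = (3^2)^2 ≡ 9^2 = 81 ≡ 81 (mod 1621)
3^8 = (3^4)^2 ≡ 81^2 = 6561 ≡ 77 (mod 1621)
3^16 = (3^8)^2 ≡ 77^2 = 5929 ≡ 1066 (mod 1621)
3^32 = (3^16)^2 ≡ 1066^2 = 1136356 ≡ 35 (mod 1621)
3^47 = 3^32 · 3^8 · 3^4 · 3^2 · 3^1 ≡ 35 · 77 · 81 · 9 · 3 ≡ 9 (mod 1621).

9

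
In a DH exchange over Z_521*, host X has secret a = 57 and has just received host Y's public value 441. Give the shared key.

352

Shared key K = 441^57 mod 521.
441^1 ≡ 441 (mod 521)
441^2 = (441^1)^2 ≡ 441^2 = 194481 ≡ 148 (mod 521)
441^4 = (441^2)^2 ≡ 148^2 = 21904 ≡ 22 (mod 521)
441^8 = (441^4)^2 ≡ 22^2 = 484 ≡ 484 (mod 521)
441^16 = (441^8)^2 ≡ 484^2 = 234256 ≡ 327 (mod 521)
441^32 = (441^16)^2 ≡ 327^2 = 106929 ≡ 124 (mod 521)
441^57 = 441^32 · 441^16 · 441^8 · 441^1 ≡ 124 · 327 · 484 · 441 ≡ 352 (mod 521).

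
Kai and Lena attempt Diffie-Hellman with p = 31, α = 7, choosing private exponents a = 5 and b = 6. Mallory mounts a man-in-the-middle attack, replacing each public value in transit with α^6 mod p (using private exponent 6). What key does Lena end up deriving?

Lena receives Mallory's public value M = 7^6 mod 31 instead of the honest one.
7^1 ≡ 7 (mod 31)
7^2 = (7^1)^2 ≡ 7^2 = 49 ≡ 18 (mod 31)
7^4 = (7^2)^2 ≡ 18^2 = 324 ≡ 14 (mod 31)
7^6 = 7^4 · 7^2 ≡ 14 · 18 ≡ 4 (mod 31).
So M = 4. Lena computes K = M^6 mod 31.
4^1 ≡ 4 (mod 31)
4^2 = (4^1)^2 ≡ 4^2 = 16 ≡ 16 (mod 31)
4^4 = (4^2)^2 ≡ 16^2 = 256 ≡ 8 (mod 31)
4^6 = 4^4 · 4^2 ≡ 8 · 16 ≡ 4 (mod 31).

4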